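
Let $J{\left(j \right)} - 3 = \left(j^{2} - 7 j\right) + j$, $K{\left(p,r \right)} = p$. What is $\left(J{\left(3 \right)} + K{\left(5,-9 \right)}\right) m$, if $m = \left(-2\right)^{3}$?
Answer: $8$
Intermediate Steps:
$m = -8$
$J{\left(j \right)} = 3 + j^{2} - 6 j$ ($J{\left(j \right)} = 3 + \left(\left(j^{2} - 7 j\right) + j\right) = 3 + \left(j^{2} - 6 j\right) = 3 + j^{2} - 6 j$)
$\left(J{\left(3 \right)} + K{\left(5,-9 \right)}\right) m = \left(\left(3 + 3^{2} - 18\right) + 5\right) \left(-8\right) = \left(\left(3 + 9 - 18\right) + 5\right) \left(-8\right) = \left(-6 + 5\right) \left(-8\right) = \left(-1\right) \left(-8\right) = 8$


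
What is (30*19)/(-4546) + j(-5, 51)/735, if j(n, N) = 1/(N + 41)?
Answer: -19269427/153700260 ≈ -0.12537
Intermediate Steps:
j(n, N) = 1/(41 + N)
(30*19)/(-4546) + j(-5, 51)/735 = (30*19)/(-4546) + 1/((41 + 51)*735) = 570*(-1/4546) + (1/735)/92 = -285/2273 + (1/92)*(1/735) = -285/2273 + 1/67620 = -19269427/153700260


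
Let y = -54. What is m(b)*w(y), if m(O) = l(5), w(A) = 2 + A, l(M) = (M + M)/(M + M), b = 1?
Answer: -52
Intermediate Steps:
l(M) = 1 (l(M) = (2*M)/((2*M)) = (2*M)*(1/(2*M)) = 1)
m(O) = 1
m(b)*w(y) = 1*(2 - 54) = 1*(-52) = -52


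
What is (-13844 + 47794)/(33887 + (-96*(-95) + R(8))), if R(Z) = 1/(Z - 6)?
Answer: 13580/17203 ≈ 0.78940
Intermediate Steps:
R(Z) = 1/(-6 + Z)
(-13844 + 47794)/(33887 + (-96*(-95) + R(8))) = (-13844 + 47794)/(33887 + (-96*(-95) + 1/(-6 + 8))) = 33950/(33887 + (9120 + 1/2)) = 33950/(33887 + (9120 + ½)) = 33950/(33887 + 18241/2) = 33950/(86015/2) = 33950*(2/86015) = 13580/17203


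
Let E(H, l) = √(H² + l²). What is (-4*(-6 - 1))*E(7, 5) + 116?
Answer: 116 + 28*√74 ≈ 356.87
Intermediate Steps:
(-4*(-6 - 1))*E(7, 5) + 116 = (-4*(-6 - 1))*√(7² + 5²) + 116 = (-4*(-7))*√(49 + 25) + 116 = 28*√74 + 116 = 116 + 28*√74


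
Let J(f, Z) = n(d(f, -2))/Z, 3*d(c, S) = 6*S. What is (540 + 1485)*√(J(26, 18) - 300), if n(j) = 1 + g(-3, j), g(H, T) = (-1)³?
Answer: 20250*I*√3 ≈ 35074.0*I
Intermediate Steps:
d(c, S) = 2*S (d(c, S) = (6*S)/3 = 2*S)
g(H, T) = -1
n(j) = 0 (n(j) = 1 - 1 = 0)
J(f, Z) = 0 (J(f, Z) = 0/Z = 0)
(540 + 1485)*√(J(26, 18) - 300) = (540 + 1485)*√(0 - 300) = 2025*√(-300) = 2025*(10*I*√3) = 20250*I*√3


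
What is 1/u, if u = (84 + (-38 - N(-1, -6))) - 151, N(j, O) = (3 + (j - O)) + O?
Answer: -1/107 ≈ -0.0093458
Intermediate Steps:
N(j, O) = 3 + j (N(j, O) = (3 + j - O) + O = 3 + j)
u = -107 (u = (84 + (-38 - (3 - 1))) - 151 = (84 + (-38 - 1*2)) - 151 = (84 + (-38 - 2)) - 151 = (84 - 40) - 151 = 44 - 151 = -107)
1/u = 1/(-107) = -1/107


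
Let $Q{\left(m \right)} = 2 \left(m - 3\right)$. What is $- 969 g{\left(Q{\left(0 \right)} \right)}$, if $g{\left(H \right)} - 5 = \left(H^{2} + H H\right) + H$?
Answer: $-68799$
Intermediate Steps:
$Q{\left(m \right)} = -6 + 2 m$ ($Q{\left(m \right)} = 2 \left(-3 + m\right) = -6 + 2 m$)
$g{\left(H \right)} = 5 + H + 2 H^{2}$ ($g{\left(H \right)} = 5 + \left(\left(H^{2} + H H\right) + H\right) = 5 + \left(\left(H^{2} + H^{2}\right) + H\right) = 5 + \left(2 H^{2} + H\right) = 5 + \left(H + 2 H^{2}\right) = 5 + H + 2 H^{2}$)
$- 969 g{\left(Q{\left(0 \right)} \right)} = - 969 \left(5 + \left(-6 + 2 \cdot 0\right) + 2 \left(-6 + 2 \cdot 0\right)^{2}\right) = - 969 \left(5 + \left(-6 + 0\right) + 2 \left(-6 + 0\right)^{2}\right) = - 969 \left(5 - 6 + 2 \left(-6\right)^{2}\right) = - 969 \left(5 - 6 + 2 \cdot 36\right) = - 969 \left(5 - 6 + 72\right) = \left(-969\right) 71 = -68799$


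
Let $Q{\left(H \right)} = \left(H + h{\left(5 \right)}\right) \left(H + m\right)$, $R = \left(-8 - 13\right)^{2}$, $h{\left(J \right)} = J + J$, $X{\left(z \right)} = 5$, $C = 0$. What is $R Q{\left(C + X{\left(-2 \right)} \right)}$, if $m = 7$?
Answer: $79380$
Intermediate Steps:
$h{\left(J \right)} = 2 J$
$R = 441$ ($R = \left(-21\right)^{2} = 441$)
$Q{\left(H \right)} = \left(7 + H\right) \left(10 + H\right)$ ($Q{\left(H \right)} = \left(H + 2 \cdot 5\right) \left(H + 7\right) = \left(H + 10\right) \left(7 + H\right) = \left(10 + H\right) \left(7 + H\right) = \left(7 + H\right) \left(10 + H\right)$)
$R Q{\left(C + X{\left(-2 \right)} \right)} = 441 \left(70 + \left(0 + 5\right)^{2} + 17 \left(0 + 5\right)\right) = 441 \left(70 + 5^{2} + 17 \cdot 5\right) = 441 \left(70 + 25 + 85\right) = 441 \cdot 180 = 79380$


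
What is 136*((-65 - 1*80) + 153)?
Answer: 1088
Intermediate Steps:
136*((-65 - 1*80) + 153) = 136*((-65 - 80) + 153) = 136*(-145 + 153) = 136*8 = 1088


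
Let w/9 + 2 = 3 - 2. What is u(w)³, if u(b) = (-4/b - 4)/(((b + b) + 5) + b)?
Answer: 4096/970299 ≈ 0.0042214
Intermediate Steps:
w = -9 (w = -18 + 9*(3 - 2) = -18 + 9*1 = -18 + 9 = -9)
u(b) = (-4 - 4/b)/(5 + 3*b) (u(b) = (-4 - 4/b)/((2*b + 5) + b) = (-4 - 4/b)/((5 + 2*b) + b) = (-4 - 4/b)/(5 + 3*b))
u(w)³ = (4*(-1 - 1*(-9))/(-9*(5 + 3*(-9))))³ = (4*(-⅑)*(-1 + 9)/(5 - 27))³ = (4*(-⅑)*8/(-22))³ = (4*(-⅑)*(-1/22)*8)³ = (16/99)³ = 4096/970299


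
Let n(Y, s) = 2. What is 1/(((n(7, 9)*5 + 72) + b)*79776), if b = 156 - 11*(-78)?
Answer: 1/87434496 ≈ 1.1437e-8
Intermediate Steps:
b = 1014 (b = 156 + 858 = 1014)
1/(((n(7, 9)*5 + 72) + b)*79776) = 1/(((2*5 + 72) + 1014)*79776) = (1/79776)/((10 + 72) + 1014) = (1/79776)/(82 + 1014) = (1/79776)/1096 = (1/1096)*(1/79776) = 1/87434496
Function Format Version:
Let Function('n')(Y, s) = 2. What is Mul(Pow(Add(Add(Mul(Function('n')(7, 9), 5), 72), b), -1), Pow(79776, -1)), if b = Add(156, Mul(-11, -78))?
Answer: Rational(1, 87434496) ≈ 1.1437e-8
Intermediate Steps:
b = 1014 (b = Add(156, 858) = 1014)
Mul(Pow(Add(Add(Mul(Function('n')(7, 9), 5), 72), b), -1), Pow(79776, -1)) = Mul(Pow(Add(Add(Mul(2, 5), 72), 1014), -1), Pow(79776, -1)) = Mul(Pow(Add(Add(10, 72), 1014), -1), Rational(1, 79776)) = Mul(Pow(Add(82, 1014), -1), Rational(1, 79776)) = Mul(Pow(1096, -1), Rational(1, 79776)) = Mul(Rational(1, 1096), Rational(1, 79776)) = Rational(1, 87434496)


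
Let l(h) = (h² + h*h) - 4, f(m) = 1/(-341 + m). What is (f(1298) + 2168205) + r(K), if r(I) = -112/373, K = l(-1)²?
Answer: 773964518194/356961 ≈ 2.1682e+6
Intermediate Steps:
l(h) = -4 + 2*h² (l(h) = (h² + h²) - 4 = 2*h² - 4 = -4 + 2*h²)
K = 4 (K = (-4 + 2*(-1)²)² = (-4 + 2*1)² = (-4 + 2)² = (-2)² = 4)
r(I) = -112/373 (r(I) = -112*1/373 = -112/373)
(f(1298) + 2168205) + r(K) = (1/(-341 + 1298) + 2168205) - 112/373 = (1/957 + 2168205) - 112/373 = 2074972186/957 - 112/373 = 773964518194/356961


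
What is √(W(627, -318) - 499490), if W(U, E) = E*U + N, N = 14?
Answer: I*√698862 ≈ 835.98*I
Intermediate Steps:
W(U, E) = 14 + E*U (W(U, E) = E*U + 14 = 14 + E*U)
√(W(627, -318) - 499490) = √((14 - 318*627) - 499490) = √((14 - 199386) - 499490) = √(-199372 - 499490) = √(-698862) = I*√698862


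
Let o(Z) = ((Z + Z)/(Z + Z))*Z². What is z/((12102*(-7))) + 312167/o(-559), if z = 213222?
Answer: -6697151424/4411919239 ≈ -1.5180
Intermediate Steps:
o(Z) = Z² (o(Z) = ((2*Z)/((2*Z)))*Z² = ((2*Z)*(1/(2*Z)))*Z² = 1*Z² = Z²)
z/((12102*(-7))) + 312167/o(-559) = 213222/((12102*(-7))) + 312167/((-559)²) = 213222/(-84714) + 312167/312481 = 213222*(-1/84714) + 312167*(1/312481) = -35537/14119 + 312167/312481 = -6697151424/4411919239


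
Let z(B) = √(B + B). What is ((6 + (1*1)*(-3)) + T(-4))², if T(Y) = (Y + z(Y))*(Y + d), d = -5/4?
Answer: 711/2 - 504*I*√2 ≈ 355.5 - 712.76*I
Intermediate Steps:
z(B) = √2*√B (z(B) = √(2*B) = √2*√B)
d = -5/4 (d = -5*¼ = -5/4 ≈ -1.2500)
T(Y) = (-5/4 + Y)*(Y + √2*√Y) (T(Y) = (Y + √2*√Y)*(Y - 5/4) = (Y + √2*√Y)*(-5/4 + Y) = (-5/4 + Y)*(Y + √2*√Y))
((6 + (1*1)*(-3)) + T(-4))² = ((6 + (1*1)*(-3)) + ((-4)² - 5/4*(-4) + √2*(-4)^(3/2) - 5*√2*√(-4)/4))² = ((6 + 1*(-3)) + (16 + 5 + √2*(-8*I) - 5*√2*2*I/4))² = ((6 - 3) + (16 + 5 - 8*I*√2 - 5*I*√2/2))² = (3 + (21 - 21*I*√2/2))² = (24 - 21*I*√2/2)²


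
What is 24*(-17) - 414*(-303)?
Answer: 125034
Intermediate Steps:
24*(-17) - 414*(-303) = -408 + 125442 = 125034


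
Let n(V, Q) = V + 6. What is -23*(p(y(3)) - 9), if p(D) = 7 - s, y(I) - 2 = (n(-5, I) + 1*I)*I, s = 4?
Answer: 138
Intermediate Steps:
n(V, Q) = 6 + V
y(I) = 2 + I*(1 + I) (y(I) = 2 + ((6 - 5) + 1*I)*I = 2 + (1 + I)*I = 2 + I*(1 + I))
p(D) = 3 (p(D) = 7 - 1*4 = 7 - 4 = 3)
-23*(p(y(3)) - 9) = -23*(3 - 9) = -23*(-6) = 138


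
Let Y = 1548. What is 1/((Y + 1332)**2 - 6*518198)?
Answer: 1/5185212 ≈ 1.9286e-7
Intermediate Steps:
1/((Y + 1332)**2 - 6*518198) = 1/((1548 + 1332)**2 - 6*518198) = 1/(2880**2 - 3109188) = 1/(8294400 - 3109188) = 1/5185212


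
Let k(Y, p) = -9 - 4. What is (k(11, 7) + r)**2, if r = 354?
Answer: 116281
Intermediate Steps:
k(Y, p) = -13
(k(11, 7) + r)**2 = (-13 + 354)**2 = 341**2 = 116281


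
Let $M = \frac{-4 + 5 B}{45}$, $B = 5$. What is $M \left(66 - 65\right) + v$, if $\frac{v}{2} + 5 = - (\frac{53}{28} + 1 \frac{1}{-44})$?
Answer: $- \frac{15331}{1155} \approx -13.274$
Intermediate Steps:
$M = \frac{7}{15}$ ($M = \frac{-4 + 5 \cdot 5}{45} = \left(-4 + 25\right) \frac{1}{45} = 21 \cdot \frac{1}{45} = \frac{7}{15} \approx 0.46667$)
$v = - \frac{1058}{77}$ ($v = -10 + 2 \left(- (\frac{53}{28} + 1 \frac{1}{-44})\right) = -10 + 2 \left(- (53 \cdot \frac{1}{28} + 1 \left(- \frac{1}{44}\right))\right) = -10 + 2 \left(- (\frac{53}{28} - \frac{1}{44})\right) = -10 + 2 \left(\left(-1\right) \frac{144}{77}\right) = -10 + 2 \left(- \frac{144}{77}\right) = -10 - \frac{288}{77} = - \frac{1058}{77} \approx -13.74$)
$M \left(66 - 65\right) + v = \frac{7 \left(66 - 65\right)}{15} - \frac{1058}{77} = \frac{7}{15} \cdot 1 - \frac{1058}{77} = \frac{7}{15} - \frac{1058}{77} = - \frac{15331}{1155}$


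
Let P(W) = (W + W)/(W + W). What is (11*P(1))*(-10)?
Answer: -110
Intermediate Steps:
P(W) = 1 (P(W) = (2*W)/((2*W)) = (2*W)*(1/(2*W)) = 1)
(11*P(1))*(-10) = (11*1)*(-10) = 11*(-10) = -110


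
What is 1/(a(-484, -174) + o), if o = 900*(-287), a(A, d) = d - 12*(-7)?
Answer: -1/258390 ≈ -3.8701e-6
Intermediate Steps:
a(A, d) = 84 + d (a(A, d) = d + 84 = 84 + d)
o = -258300
1/(a(-484, -174) + o) = 1/((84 - 174) - 258300) = 1/(-90 - 258300) = 1/(-258390) = -1/258390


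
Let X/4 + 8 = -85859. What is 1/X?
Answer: -1/343468 ≈ -2.9115e-6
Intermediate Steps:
X = -343468 (X = -32 + 4*(-85859) = -32 - 343436 = -343468)
1/X = 1/(-343468) = -1/343468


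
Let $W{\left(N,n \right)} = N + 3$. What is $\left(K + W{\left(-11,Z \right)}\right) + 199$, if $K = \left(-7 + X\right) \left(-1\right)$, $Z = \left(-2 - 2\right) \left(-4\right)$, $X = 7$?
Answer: $191$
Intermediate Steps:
$Z = 16$ ($Z = \left(-4\right) \left(-4\right) = 16$)
$W{\left(N,n \right)} = 3 + N$
$K = 0$ ($K = \left(-7 + 7\right) \left(-1\right) = 0 \left(-1\right) = 0$)
$\left(K + W{\left(-11,Z \right)}\right) + 199 = \left(0 + \left(3 - 11\right)\right) + 199 = \left(0 - 8\right) + 199 = -8 + 199 = 191$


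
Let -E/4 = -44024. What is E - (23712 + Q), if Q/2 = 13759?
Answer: 124866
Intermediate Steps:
E = 176096 (E = -4*(-44024) = 176096)
Q = 27518 (Q = 2*13759 = 27518)
E - (23712 + Q) = 176096 - (23712 + 27518) = 176096 - 1*51230 = 176096 - 51230 = 124866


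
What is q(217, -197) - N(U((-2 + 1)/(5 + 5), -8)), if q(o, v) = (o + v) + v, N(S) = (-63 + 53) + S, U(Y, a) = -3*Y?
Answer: -1673/10 ≈ -167.30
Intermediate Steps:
N(S) = -10 + S
q(o, v) = o + 2*v
q(217, -197) - N(U((-2 + 1)/(5 + 5), -8)) = (217 + 2*(-197)) - (-10 - 3*(-2 + 1)/(5 + 5)) = (217 - 394) - (-10 - (-3)/10) = -177 - (-10 - (-3)/10) = -177 - (-10 - 3*(-⅒)) = -177 - (-10 + 3/10) = -177 - 1*(-97/10) = -177 + 97/10 = -1673/10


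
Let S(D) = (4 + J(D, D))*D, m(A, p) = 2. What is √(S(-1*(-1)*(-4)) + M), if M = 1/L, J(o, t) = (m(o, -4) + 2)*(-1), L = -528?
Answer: I*√33/132 ≈ 0.043519*I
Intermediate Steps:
J(o, t) = -4 (J(o, t) = (2 + 2)*(-1) = 4*(-1) = -4)
M = -1/528 (M = 1/(-528) = -1/528 ≈ -0.0018939)
S(D) = 0 (S(D) = (4 - 4)*D = 0*D = 0)
√(S(-1*(-1)*(-4)) + M) = √(0 - 1/528) = √(-1/528) = I*√33/132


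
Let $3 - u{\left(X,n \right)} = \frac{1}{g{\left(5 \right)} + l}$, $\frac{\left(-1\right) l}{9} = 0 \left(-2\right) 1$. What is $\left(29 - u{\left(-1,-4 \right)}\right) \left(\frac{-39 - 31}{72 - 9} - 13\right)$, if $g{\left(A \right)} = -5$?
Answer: $- \frac{5461}{15} \approx -364.07$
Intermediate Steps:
$l = 0$ ($l = - 9 \cdot 0 \left(-2\right) 1 = - 9 \cdot 0 \cdot 1 = \left(-9\right) 0 = 0$)
$u{\left(X,n \right)} = \frac{16}{5}$ ($u{\left(X,n \right)} = 3 - \frac{1}{-5 + 0} = 3 - \frac{1}{-5} = 3 - - \frac{1}{5} = 3 + \frac{1}{5} = \frac{16}{5}$)
$\left(29 - u{\left(-1,-4 \right)}\right) \left(\frac{-39 - 31}{72 - 9} - 13\right) = \left(29 - \frac{16}{5}\right) \left(\frac{-39 - 31}{72 - 9} - 13\right) = \left(29 - \frac{16}{5}\right) \left(- \frac{70}{63} - 13\right) = \frac{129 \left(\left(-70\right) \frac{1}{63} - 13\right)}{5} = \frac{129 \left(- \frac{10}{9} - 13\right)}{5} = \frac{129}{5} \left(- \frac{127}{9}\right) = - \frac{5461}{15}$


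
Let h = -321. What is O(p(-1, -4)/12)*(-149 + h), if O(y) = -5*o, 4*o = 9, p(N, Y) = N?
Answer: 10575/2 ≈ 5287.5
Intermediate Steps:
o = 9/4 (o = (¼)*9 = 9/4 ≈ 2.2500)
O(y) = -45/4 (O(y) = -5*9/4 = -45/4)
O(p(-1, -4)/12)*(-149 + h) = -45*(-149 - 321)/4 = -45/4*(-470) = 10575/2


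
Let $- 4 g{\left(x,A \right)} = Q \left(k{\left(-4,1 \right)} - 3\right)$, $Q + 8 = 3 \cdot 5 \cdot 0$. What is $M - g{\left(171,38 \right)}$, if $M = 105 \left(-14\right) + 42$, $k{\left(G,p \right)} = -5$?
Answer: $-1412$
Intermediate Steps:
$Q = -8$ ($Q = -8 + 3 \cdot 5 \cdot 0 = -8 + 15 \cdot 0 = -8 + 0 = -8$)
$g{\left(x,A \right)} = -16$ ($g{\left(x,A \right)} = - \frac{\left(-8\right) \left(-5 - 3\right)}{4} = - \frac{\left(-8\right) \left(-8\right)}{4} = \left(- \frac{1}{4}\right) 64 = -16$)
$M = -1428$ ($M = -1470 + 42 = -1428$)
$M - g{\left(171,38 \right)} = -1428 - -16 = -1428 + 16 = -1412$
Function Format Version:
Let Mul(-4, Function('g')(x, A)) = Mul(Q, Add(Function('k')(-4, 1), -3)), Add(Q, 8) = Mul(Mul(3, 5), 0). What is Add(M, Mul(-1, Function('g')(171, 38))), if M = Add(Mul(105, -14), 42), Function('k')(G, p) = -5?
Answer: -1412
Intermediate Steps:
Q = -8 (Q = Add(-8, Mul(Mul(3, 5), 0)) = Add(-8, Mul(15, 0)) = Add(-8, 0) = -8)
Function('g')(x, A) = -16 (Function('g')(x, A) = Mul(Rational(-1, 4), Mul(-8, Add(-5, -3))) = Mul(Rational(-1, 4), Mul(-8, -8)) = Mul(Rational(-1, 4), 64) = -16)
M = -1428 (M = Add(-1470, 42) = -1428)
Add(M, Mul(-1, Function('g')(171, 38))) = Add(-1428, Mul(-1, -16)) = Add(-1428, 16) = -1412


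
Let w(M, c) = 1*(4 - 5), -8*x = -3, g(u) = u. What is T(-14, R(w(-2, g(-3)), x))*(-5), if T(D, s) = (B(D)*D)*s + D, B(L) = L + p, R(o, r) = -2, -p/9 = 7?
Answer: 10850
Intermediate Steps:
p = -63 (p = -9*7 = -63)
x = 3/8 (x = -⅛*(-3) = 3/8 ≈ 0.37500)
w(M, c) = -1 (w(M, c) = 1*(-1) = -1)
B(L) = -63 + L (B(L) = L - 63 = -63 + L)
T(D, s) = D + D*s*(-63 + D) (T(D, s) = ((-63 + D)*D)*s + D = (D*(-63 + D))*s + D = D*s*(-63 + D) + D = D + D*s*(-63 + D))
T(-14, R(w(-2, g(-3)), x))*(-5) = -14*(1 - 2*(-63 - 14))*(-5) = -14*(1 - 2*(-77))*(-5) = -14*(1 + 154)*(-5) = -14*155*(-5) = -2170*(-5) = 10850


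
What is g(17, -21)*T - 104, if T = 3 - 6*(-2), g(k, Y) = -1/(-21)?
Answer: -723/7 ≈ -103.29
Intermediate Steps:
g(k, Y) = 1/21 (g(k, Y) = -1*(-1/21) = 1/21)
T = 15 (T = 3 + 12 = 15)
g(17, -21)*T - 104 = (1/21)*15 - 104 = 5/7 - 104 = -723/7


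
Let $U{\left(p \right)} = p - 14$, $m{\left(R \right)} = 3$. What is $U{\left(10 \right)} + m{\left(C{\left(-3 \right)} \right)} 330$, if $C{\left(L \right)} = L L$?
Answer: $986$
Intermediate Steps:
$C{\left(L \right)} = L^{2}$
$U{\left(p \right)} = -14 + p$
$U{\left(10 \right)} + m{\left(C{\left(-3 \right)} \right)} 330 = \left(-14 + 10\right) + 3 \cdot 330 = -4 + 990 = 986$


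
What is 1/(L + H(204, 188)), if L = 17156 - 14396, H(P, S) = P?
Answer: 1/2964 ≈ 0.00033738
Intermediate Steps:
L = 2760
1/(L + H(204, 188)) = 1/(2760 + 204) = 1/2964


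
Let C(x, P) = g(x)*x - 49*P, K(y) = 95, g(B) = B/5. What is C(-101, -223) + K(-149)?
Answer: 65311/5 ≈ 13062.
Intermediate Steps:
g(B) = B/5 (g(B) = B*(⅕) = B/5)
C(x, P) = -49*P + x²/5 (C(x, P) = (x/5)*x - 49*P = x²/5 - 49*P = -49*P + x²/5)
C(-101, -223) + K(-149) = (-49*(-223) + (⅕)*(-101)²) + 95 = (10927 + (⅕)*10201) + 95 = (10927 + 10201/5) + 95 = 64836/5 + 95 = 65311/5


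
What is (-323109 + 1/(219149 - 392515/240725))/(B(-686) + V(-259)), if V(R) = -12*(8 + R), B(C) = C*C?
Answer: -3409074625558973/4996967015108016 ≈ -0.68223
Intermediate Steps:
B(C) = C²
V(R) = -96 - 12*R
(-323109 + 1/(219149 - 392515/240725))/(B(-686) + V(-259)) = (-323109 + 1/(219149 - 392515/240725))/((-686)² + (-96 - 12*(-259))) = (-323109 + 1/(219149 - 392515*1/240725))/(470596 + (-96 + 3108)) = (-323109 + 1/(219149 - 78503/48145))/(470596 + 3012) = (-323109 + 1/(10550850102/48145))/473608 = (-323109 + 48145/10550850102)*(1/473608) = -3409074625558973/10550850102*1/473608 = -3409074625558973/4996967015108016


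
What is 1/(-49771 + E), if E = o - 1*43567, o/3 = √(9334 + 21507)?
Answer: -93338/8711704675 - 3*√30841/8711704675 ≈ -1.0775e-5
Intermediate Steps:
o = 3*√30841 (o = 3*√(9334 + 21507) = 3*√30841 ≈ 526.85)
E = -43567 + 3*√30841 (E = 3*√30841 - 1*43567 = 3*√30841 - 43567 = -43567 + 3*√30841 ≈ -43040.)
1/(-49771 + E) = 1/(-49771 + (-43567 + 3*√30841)) = 1/(-93338 + 3*√30841)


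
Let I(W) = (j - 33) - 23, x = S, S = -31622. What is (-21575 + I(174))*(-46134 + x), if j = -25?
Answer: 1683883936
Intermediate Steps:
x = -31622
I(W) = -81 (I(W) = (-25 - 33) - 23 = -58 - 23 = -81)
(-21575 + I(174))*(-46134 + x) = (-21575 - 81)*(-46134 - 31622) = -21656*(-77756) = 1683883936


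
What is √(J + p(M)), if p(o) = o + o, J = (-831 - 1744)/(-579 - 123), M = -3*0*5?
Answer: 5*√8034/234 ≈ 1.9152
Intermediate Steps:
M = 0 (M = 0*5 = 0)
J = 2575/702 (J = -2575/(-702) = -2575*(-1/702) = 2575/702 ≈ 3.6681)
p(o) = 2*o
√(J + p(M)) = √(2575/702 + 2*0) = √(2575/702 + 0) = √(2575/702) = 5*√8034/234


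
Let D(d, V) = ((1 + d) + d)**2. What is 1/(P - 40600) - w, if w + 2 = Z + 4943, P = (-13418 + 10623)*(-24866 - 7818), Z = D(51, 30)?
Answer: -1419888848999/91311180 ≈ -15550.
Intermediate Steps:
D(d, V) = (1 + 2*d)**2
Z = 10609 (Z = (1 + 2*51)**2 = (1 + 102)**2 = 103**2 = 10609)
P = 91351780 (P = -2795*(-32684) = 91351780)
w = 15550 (w = -2 + (10609 + 4943) = -2 + 15552 = 15550)
1/(P - 40600) - w = 1/(91351780 - 40600) - 1*15550 = 1/91311180 - 15550 = -1419888848999/91311180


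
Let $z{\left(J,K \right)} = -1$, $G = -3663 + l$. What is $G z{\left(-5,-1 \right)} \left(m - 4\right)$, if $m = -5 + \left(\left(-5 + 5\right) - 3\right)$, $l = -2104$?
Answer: $-69204$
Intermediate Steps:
$G = -5767$ ($G = -3663 - 2104 = -5767$)
$m = -8$ ($m = -5 + \left(0 - 3\right) = -5 - 3 = -8$)
$G z{\left(-5,-1 \right)} \left(m - 4\right) = - 5767 \left(- (-8 - 4)\right) = - 5767 \left(\left(-1\right) \left(-12\right)\right) = \left(-5767\right) 12 = -69204$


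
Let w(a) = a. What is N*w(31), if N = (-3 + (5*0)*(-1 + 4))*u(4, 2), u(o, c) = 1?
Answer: -93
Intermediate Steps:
N = -3 (N = (-3 + (5*0)*(-1 + 4))*1 = (-3 + 0*3)*1 = (-3 + 0)*1 = -3*1 = -3)
N*w(31) = -3*31 = -93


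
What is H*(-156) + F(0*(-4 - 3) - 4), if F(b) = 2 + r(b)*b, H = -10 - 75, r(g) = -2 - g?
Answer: 13254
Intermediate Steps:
H = -85
F(b) = 2 + b*(-2 - b) (F(b) = 2 + (-2 - b)*b = 2 + b*(-2 - b))
H*(-156) + F(0*(-4 - 3) - 4) = -85*(-156) + (2 - (0*(-4 - 3) - 4)*(2 + (0*(-4 - 3) - 4))) = 13260 + (2 - (0*(-7) - 4)*(2 + (0*(-7) - 4))) = 13260 + (2 - (0 - 4)*(2 + (0 - 4))) = 13260 + (2 - 1*(-4)*(2 - 4)) = 13260 + (2 - 1*(-4)*(-2)) = 13260 + (2 - 8) = 13260 - 6 = 13254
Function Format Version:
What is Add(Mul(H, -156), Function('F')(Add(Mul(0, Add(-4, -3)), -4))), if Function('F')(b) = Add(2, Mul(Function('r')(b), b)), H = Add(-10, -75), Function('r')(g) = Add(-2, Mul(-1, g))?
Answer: 13254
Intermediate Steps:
H = -85
Function('F')(b) = Add(2, Mul(b, Add(-2, Mul(-1, b)))) (Function('F')(b) = Add(2, Mul(Add(-2, Mul(-1, b)), b)) = Add(2, Mul(b, Add(-2, Mul(-1, b)))))
Add(Mul(H, -156), Function('F')(Add(Mul(0, Add(-4, -3)), -4))) = Add(Mul(-85, -156), Add(2, Mul(-1, Add(Mul(0, Add(-4, -3)), -4), Add(2, Add(Mul(0, Add(-4, -3)), -4))))) = Add(13260, Add(2, Mul(-1, Add(Mul(0, -7), -4), Add(2, Add(Mul(0, -7), -4))))) = Add(13260, Add(2, Mul(-1, Add(0, -4), Add(2, Add(0, -4))))) = Add(13260, Add(2, Mul(-1, -4, Add(2, -4)))) = Add(13260, Add(2, Mul(-1, -4, -2))) = Add(13260, Add(2, -8)) = Add(13260, -6) = 13254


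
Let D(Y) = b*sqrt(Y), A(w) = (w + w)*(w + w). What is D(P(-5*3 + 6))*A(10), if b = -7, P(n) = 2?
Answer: -2800*sqrt(2) ≈ -3959.8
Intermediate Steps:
A(w) = 4*w**2 (A(w) = (2*w)*(2*w) = 4*w**2)
D(Y) = -7*sqrt(Y)
D(P(-5*3 + 6))*A(10) = (-7*sqrt(2))*(4*10**2) = (-7*sqrt(2))*(4*100) = -7*sqrt(2)*400 = -2800*sqrt(2)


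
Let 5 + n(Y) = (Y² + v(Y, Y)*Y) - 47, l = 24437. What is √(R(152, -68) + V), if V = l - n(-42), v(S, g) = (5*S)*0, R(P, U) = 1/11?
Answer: 2*√687434/11 ≈ 150.75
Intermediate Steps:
R(P, U) = 1/11
v(S, g) = 0
n(Y) = -52 + Y² (n(Y) = -5 + ((Y² + 0*Y) - 47) = -5 + ((Y² + 0) - 47) = -5 + (Y² - 47) = -5 + (-47 + Y²) = -52 + Y²)
V = 22725 (V = 24437 - (-52 + (-42)²) = 24437 - (-52 + 1764) = 24437 - 1*1712 = 24437 - 1712 = 22725)
√(R(152, -68) + V) = √(1/11 + 22725) = √(249976/11) = 2*√687434/11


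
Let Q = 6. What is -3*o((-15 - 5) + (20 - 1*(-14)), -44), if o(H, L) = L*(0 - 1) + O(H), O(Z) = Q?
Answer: -150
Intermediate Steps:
O(Z) = 6
o(H, L) = 6 - L (o(H, L) = L*(0 - 1) + 6 = L*(-1) + 6 = -L + 6 = 6 - L)
-3*o((-15 - 5) + (20 - 1*(-14)), -44) = -3*(6 - 1*(-44)) = -3*(6 + 44) = -3*50 = -150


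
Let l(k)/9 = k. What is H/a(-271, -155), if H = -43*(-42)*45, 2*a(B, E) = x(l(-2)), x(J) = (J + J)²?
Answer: 1505/12 ≈ 125.42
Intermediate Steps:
l(k) = 9*k
x(J) = 4*J² (x(J) = (2*J)² = 4*J²)
a(B, E) = 648 (a(B, E) = (4*(9*(-2))²)/2 = (4*(-18)²)/2 = (4*324)/2 = (½)*1296 = 648)
H = 81270 (H = 1806*45 = 81270)
H/a(-271, -155) = 81270/648 = 81270*(1/648) = 1505/12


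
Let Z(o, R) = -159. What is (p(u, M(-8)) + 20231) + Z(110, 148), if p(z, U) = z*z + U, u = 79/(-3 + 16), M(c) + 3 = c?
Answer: 3396550/169 ≈ 20098.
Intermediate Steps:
M(c) = -3 + c
u = 79/13 ≈ 6.0769
p(z, U) = U + z² (p(z, U) = z² + U = U + z²)
(p(u, M(-8)) + 20231) + Z(110, 148) = (((-3 - 8) + (79/13)²) + 20231) - 159 = ((-11 + 6241/169) + 20231) - 159 = (4382/169 + 20231) - 159 = 3423421/169 - 159 = 3396550/169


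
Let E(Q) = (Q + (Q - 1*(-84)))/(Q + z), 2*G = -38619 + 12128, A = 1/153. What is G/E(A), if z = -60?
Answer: 243160889/25708 ≈ 9458.6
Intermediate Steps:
A = 1/153 ≈ 0.0065359
G = -26491/2 (G = (-38619 + 12128)/2 = (½)*(-26491) = -26491/2 ≈ -13246.)
E(Q) = (84 + 2*Q)/(-60 + Q) (E(Q) = (Q + (Q - 1*(-84)))/(Q - 60) = (Q + (Q + 84))/(-60 + Q) = (Q + (84 + Q))/(-60 + Q) = (84 + 2*Q)/(-60 + Q))
G/E(A) = -26491*(-60 + 1/153)/(2*(42 + 1/153))/2 = -26491/(2*(2*(6427/153)/(-9179/153))) = -26491/(2*(2*(-153/9179)*(6427/153))) = -26491/(2*(-12854/9179)) = -26491/2*(-9179/12854) = 243160889/25708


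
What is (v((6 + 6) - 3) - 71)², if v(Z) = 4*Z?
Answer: 1225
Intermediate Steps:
(v((6 + 6) - 3) - 71)² = (4*((6 + 6) - 3) - 71)² = (4*(12 - 3) - 71)² = (4*9 - 71)² = (36 - 71)² = (-35)² = 1225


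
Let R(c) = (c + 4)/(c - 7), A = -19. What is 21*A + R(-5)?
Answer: -4787/12 ≈ -398.92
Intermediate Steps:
R(c) = (4 + c)/(-7 + c)
21*A + R(-5) = 21*(-19) + (4 - 5)/(-7 - 5) = -399 - 1/(-12) = -399 - 1/12*(-1) = -399 + 1/12 = -4787/12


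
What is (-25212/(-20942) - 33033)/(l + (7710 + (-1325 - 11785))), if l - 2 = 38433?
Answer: -345875937/345909485 ≈ -0.99990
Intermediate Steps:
l = 38435 (l = 2 + 38433 = 38435)
(-25212/(-20942) - 33033)/(l + (7710 + (-1325 - 11785))) = (-25212/(-20942) - 33033)/(38435 + (7710 + (-1325 - 11785))) = (-25212*(-1/20942) - 33033)/(38435 + (7710 - 13110)) = (12606/10471 - 33033)/(38435 - 5400) = -345875937/10471/33035 = -345875937/10471*1/33035 = -345875937/345909485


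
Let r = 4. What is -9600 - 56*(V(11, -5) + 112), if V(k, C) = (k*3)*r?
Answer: -23264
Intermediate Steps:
V(k, C) = 12*k (V(k, C) = (k*3)*4 = (3*k)*4 = 12*k)
-9600 - 56*(V(11, -5) + 112) = -9600 - 56*(12*11 + 112) = -9600 - 56*(132 + 112) = -9600 - 56*244 = -9600 - 1*13664 = -9600 - 13664 = -23264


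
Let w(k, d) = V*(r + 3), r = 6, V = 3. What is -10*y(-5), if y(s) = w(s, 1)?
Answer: -270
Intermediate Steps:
w(k, d) = 27 (w(k, d) = 3*(6 + 3) = 3*9 = 27)
y(s) = 27
-10*y(-5) = -10*27 = -270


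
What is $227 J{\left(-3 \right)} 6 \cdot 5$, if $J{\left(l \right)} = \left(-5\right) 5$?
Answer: $-170250$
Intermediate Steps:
$J{\left(l \right)} = -25$
$227 J{\left(-3 \right)} 6 \cdot 5 = 227 \left(-25\right) 6 \cdot 5 = 227 \left(\left(-150\right) 5\right) = 227 \left(-750\right) = -170250$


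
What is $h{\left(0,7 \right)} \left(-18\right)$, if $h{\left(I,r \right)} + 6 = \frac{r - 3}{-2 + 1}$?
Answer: $180$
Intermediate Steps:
$h{\left(I,r \right)} = -3 - r$ ($h{\left(I,r \right)} = -6 + \frac{r - 3}{-2 + 1} = -6 + \frac{-3 + r}{-1} = -6 + \left(-3 + r\right) \left(-1\right) = -6 - \left(-3 + r\right) = -3 - r$)
$h{\left(0,7 \right)} \left(-18\right) = \left(-3 - 7\right) \left(-18\right) = \left(-10\right) \left(-18\right) = 180$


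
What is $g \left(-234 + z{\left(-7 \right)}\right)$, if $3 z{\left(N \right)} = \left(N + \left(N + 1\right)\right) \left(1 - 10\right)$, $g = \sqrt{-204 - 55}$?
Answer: $- 195 i \sqrt{259} \approx - 3138.2 i$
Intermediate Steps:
$g = i \sqrt{259}$ ($g = \sqrt{-259} = i \sqrt{259} \approx 16.093 i$)
$z{\left(N \right)} = -3 - 6 N$ ($z{\left(N \right)} = \frac{\left(N + \left(N + 1\right)\right) \left(1 - 10\right)}{3} = \frac{\left(N + \left(1 + N\right)\right) \left(-9\right)}{3} = \frac{\left(1 + 2 N\right) \left(-9\right)}{3} = \frac{-9 - 18 N}{3} = -3 - 6 N$)
$g \left(-234 + z{\left(-7 \right)}\right) = i \sqrt{259} \left(-234 - -39\right) = i \sqrt{259} \left(-234 + \left(-3 + 42\right)\right) = i \sqrt{259} \left(-234 + 39\right) = i \sqrt{259} \left(-195\right) = - 195 i \sqrt{259}$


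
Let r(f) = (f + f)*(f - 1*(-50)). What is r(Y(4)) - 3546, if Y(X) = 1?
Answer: -3444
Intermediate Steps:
r(f) = 2*f*(50 + f) (r(f) = (2*f)*(f + 50) = (2*f)*(50 + f) = 2*f*(50 + f))
r(Y(4)) - 3546 = 2*1*(50 + 1) - 3546 = 2*1*51 - 3546 = 102 - 3546 = -3444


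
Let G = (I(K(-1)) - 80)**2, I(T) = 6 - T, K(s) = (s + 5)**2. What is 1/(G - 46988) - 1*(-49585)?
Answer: 1928261479/38888 ≈ 49585.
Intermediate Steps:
K(s) = (5 + s)**2
G = 8100 (G = ((6 - (5 - 1)**2) - 80)**2 = ((6 - 1*4**2) - 80)**2 = ((6 - 1*16) - 80)**2 = ((6 - 16) - 80)**2 = (-10 - 80)**2 = (-90)**2 = 8100)
1/(G - 46988) - 1*(-49585) = 1/(8100 - 46988) - 1*(-49585) = 1/(-38888) + 49585 = -1/38888 + 49585 = 1928261479/38888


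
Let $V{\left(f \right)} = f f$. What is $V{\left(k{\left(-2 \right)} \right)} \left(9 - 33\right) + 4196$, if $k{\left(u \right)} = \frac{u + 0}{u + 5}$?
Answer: $\frac{12556}{3} \approx 4185.3$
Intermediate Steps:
$k{\left(u \right)} = \frac{u}{5 + u}$
$V{\left(f \right)} = f^{2}$
$V{\left(k{\left(-2 \right)} \right)} \left(9 - 33\right) + 4196 = \left(- \frac{2}{5 - 2}\right)^{2} \left(9 - 33\right) + 4196 = \left(- \frac{2}{3}\right)^{2} \left(-24\right) + 4196 = \frac{4}{9} \left(-24\right) + 4196 = - \frac{32}{3} + 4196 = \frac{12556}{3}$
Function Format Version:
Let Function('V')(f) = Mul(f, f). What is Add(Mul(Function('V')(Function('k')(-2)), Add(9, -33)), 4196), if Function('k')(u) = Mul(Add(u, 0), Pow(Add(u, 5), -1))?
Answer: Rational(12556, 3) ≈ 4185.3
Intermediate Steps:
Function('k')(u) = Mul(u, Pow(Add(5, u), -1))
Function('V')(f) = Pow(f, 2)
Add(Mul(Function('V')(Function('k')(-2)), Add(9, -33)), 4196) = Add(Mul(Pow(Mul(-2, Pow(Add(5, -2), -1)), 2), Add(9, -33)), 4196) = Add(Mul(Pow(Mul(-2, Pow(3, -1)), 2), -24), 4196) = Add(Mul(Pow(Mul(-2, Rational(1, 3)), 2), -24), 4196) = Add(Mul(Pow(Rational(-2, 3), 2), -24), 4196) = Add(Mul(Rational(4, 9), -24), 4196) = Add(Rational(-32, 3), 4196) = Rational(12556, 3)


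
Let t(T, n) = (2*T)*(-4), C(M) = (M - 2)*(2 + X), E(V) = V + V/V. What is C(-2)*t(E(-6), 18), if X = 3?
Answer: -800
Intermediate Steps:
E(V) = 1 + V (E(V) = V + 1 = 1 + V)
C(M) = -10 + 5*M (C(M) = (M - 2)*(2 + 3) = (-2 + M)*5 = -10 + 5*M)
t(T, n) = -8*T
C(-2)*t(E(-6), 18) = (-10 + 5*(-2))*(-8*(1 - 6)) = (-10 - 10)*(-8*(-5)) = -20*40 = -800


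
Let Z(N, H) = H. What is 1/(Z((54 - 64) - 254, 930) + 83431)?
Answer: 1/84361 ≈ 1.1854e-5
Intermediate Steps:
1/(Z((54 - 64) - 254, 930) + 83431) = 1/(930 + 83431) = 1/84361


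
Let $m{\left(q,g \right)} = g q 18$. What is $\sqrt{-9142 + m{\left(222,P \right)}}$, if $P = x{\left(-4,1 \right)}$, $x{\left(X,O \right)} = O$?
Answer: $i \sqrt{5146} \approx 71.736 i$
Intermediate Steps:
$P = 1$
$m{\left(q,g \right)} = 18 g q$
$\sqrt{-9142 + m{\left(222,P \right)}} = \sqrt{-9142 + 18 \cdot 1 \cdot 222} = \sqrt{-9142 + 3996} = \sqrt{-5146} = i \sqrt{5146}$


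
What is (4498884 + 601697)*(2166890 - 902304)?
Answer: 6450123324466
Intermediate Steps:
(4498884 + 601697)*(2166890 - 902304) = 5100581*1264586 = 6450123324466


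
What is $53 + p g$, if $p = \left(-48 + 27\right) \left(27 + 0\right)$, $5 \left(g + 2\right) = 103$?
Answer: $- \frac{52466}{5} \approx -10493.0$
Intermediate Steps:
$g = \frac{93}{5}$ ($g = -2 + \frac{1}{5} \cdot 103 = -2 + \frac{103}{5} = \frac{93}{5} \approx 18.6$)
$p = -567$ ($p = \left(-21\right) 27 = -567$)
$53 + p g = 53 - \frac{52731}{5} = - \frac{52466}{5}$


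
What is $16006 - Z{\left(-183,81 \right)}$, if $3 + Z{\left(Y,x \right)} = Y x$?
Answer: $30832$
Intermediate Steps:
$Z{\left(Y,x \right)} = -3 + Y x$
$16006 - Z{\left(-183,81 \right)} = 16006 - \left(-3 - 14823\right) = 16006 - -14826 = 16006 + 14826 = 30832$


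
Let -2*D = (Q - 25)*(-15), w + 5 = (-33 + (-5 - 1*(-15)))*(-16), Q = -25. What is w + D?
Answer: -12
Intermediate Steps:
w = 363 (w = -5 + (-33 + (-5 - 1*(-15)))*(-16) = -5 + (-33 + (-5 + 15))*(-16) = -5 + (-33 + 10)*(-16) = -5 - 23*(-16) = -5 + 368 = 363)
D = -375 (D = -(-25 - 25)*(-15)/2 = -(-25)*(-15) = -½*750 = -375)
w + D = 363 - 375 = -12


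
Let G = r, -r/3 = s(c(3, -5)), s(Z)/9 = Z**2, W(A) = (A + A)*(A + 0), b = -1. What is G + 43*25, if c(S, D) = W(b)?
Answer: 967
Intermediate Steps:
W(A) = 2*A**2 (W(A) = (2*A)*A = 2*A**2)
c(S, D) = 2 (c(S, D) = 2*(-1)**2 = 2*1 = 2)
s(Z) = 9*Z**2
r = -108 (r = -27*2**2 = -27*4 = -3*36 = -108)
G = -108
G + 43*25 = -108 + 43*25 = -108 + 1075 = 967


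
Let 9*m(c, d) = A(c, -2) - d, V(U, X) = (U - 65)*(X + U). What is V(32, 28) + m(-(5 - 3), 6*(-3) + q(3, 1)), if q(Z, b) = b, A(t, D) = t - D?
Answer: -17803/9 ≈ -1978.1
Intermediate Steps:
V(U, X) = (-65 + U)*(U + X)
m(c, d) = 2/9 - d/9 + c/9 (m(c, d) = ((c - 1*(-2)) - d)/9 = ((c + 2) - d)/9 = ((2 + c) - d)/9 = (2 + c - d)/9 = 2/9 - d/9 + c/9)
V(32, 28) + m(-(5 - 3), 6*(-3) + q(3, 1)) = (32² - 65*32 - 65*28 + 32*28) + (2/9 - (6*(-3) + 1)/9 + (-(5 - 3))/9) = (1024 - 2080 - 1820 + 896) + (2/9 - (-18 + 1)/9 + (-1*2)/9) = -1980 + (2/9 - ⅑*(-17) + (⅑)*(-2)) = -1980 + (2/9 + 17/9 - 2/9) = -1980 + 17/9 = -17803/9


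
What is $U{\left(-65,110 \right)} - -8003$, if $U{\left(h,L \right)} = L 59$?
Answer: $14493$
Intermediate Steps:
$U{\left(h,L \right)} = 59 L$
$U{\left(-65,110 \right)} - -8003 = 59 \cdot 110 - -8003 = 6490 + 8003 = 14493$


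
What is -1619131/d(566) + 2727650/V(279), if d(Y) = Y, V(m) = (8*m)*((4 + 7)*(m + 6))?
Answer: -566401693951/198024156 ≈ -2860.3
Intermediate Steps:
V(m) = 8*m*(66 + 11*m) (V(m) = (8*m)*(11*(6 + m)) = (8*m)*(66 + 11*m) = 8*m*(66 + 11*m))
-1619131/d(566) + 2727650/V(279) = -1619131/566 + 2727650/((88*279*(6 + 279))) = -1619131*1/566 + 2727650/((88*279*285)) = -1619131/566 + 2727650/6997320 = -1619131/566 + 2727650*(1/6997320) = -1619131/566 + 272765/699732 = -566401693951/198024156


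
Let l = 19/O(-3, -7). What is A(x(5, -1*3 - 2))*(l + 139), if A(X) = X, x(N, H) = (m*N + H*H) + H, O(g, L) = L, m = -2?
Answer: 9540/7 ≈ 1362.9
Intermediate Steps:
x(N, H) = H + H**2 - 2*N (x(N, H) = (-2*N + H*H) + H = (-2*N + H**2) + H = (H**2 - 2*N) + H = H + H**2 - 2*N)
l = -19/7 (l = 19/(-7) = 19*(-1/7) = -19/7 ≈ -2.7143)
A(x(5, -1*3 - 2))*(l + 139) = ((-1*3 - 2) + (-1*3 - 2)**2 - 2*5)*(-19/7 + 139) = ((-3 - 2) + (-3 - 2)**2 - 10)*(954/7) = (-5 + (-5)**2 - 10)*(954/7) = (-5 + 25 - 10)*(954/7) = 10*(954/7) = 9540/7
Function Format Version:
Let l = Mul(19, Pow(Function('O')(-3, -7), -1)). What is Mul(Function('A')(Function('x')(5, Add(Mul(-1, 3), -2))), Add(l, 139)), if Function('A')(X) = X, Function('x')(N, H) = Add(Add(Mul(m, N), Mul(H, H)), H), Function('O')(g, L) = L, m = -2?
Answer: Rational(9540, 7) ≈ 1362.9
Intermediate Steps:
Function('x')(N, H) = Add(H, Pow(H, 2), Mul(-2, N)) (Function('x')(N, H) = Add(Add(Mul(-2, N), Mul(H, H)), H) = Add(Add(Mul(-2, N), Pow(H, 2)), H) = Add(Add(Pow(H, 2), Mul(-2, N)), H) = Add(H, Pow(H, 2), Mul(-2, N)))
l = Rational(-19, 7) (l = Mul(19, Pow(-7, -1)) = Mul(19, Rational(-1, 7)) = Rational(-19, 7) ≈ -2.7143)
Mul(Function('A')(Function('x')(5, Add(Mul(-1, 3), -2))), Add(l, 139)) = Mul(Add(Add(Mul(-1, 3), -2), Pow(Add(Mul(-1, 3), -2), 2), Mul(-2, 5)), Add(Rational(-19, 7), 139)) = Mul(Add(Add(-3, -2), Pow(Add(-3, -2), 2), -10), Rational(954, 7)) = Mul(Add(-5, Pow(-5, 2), -10), Rational(954, 7)) = Mul(Add(-5, 25, -10), Rational(954, 7)) = Mul(10, Rational(954, 7)) = Rational(9540, 7)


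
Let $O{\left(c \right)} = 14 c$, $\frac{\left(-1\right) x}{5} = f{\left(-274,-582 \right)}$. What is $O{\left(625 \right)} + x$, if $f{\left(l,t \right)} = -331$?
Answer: $10405$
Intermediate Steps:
$x = 1655$ ($x = \left(-5\right) \left(-331\right) = 1655$)
$O{\left(625 \right)} + x = 14 \cdot 625 + 1655 = 8750 + 1655 = 10405$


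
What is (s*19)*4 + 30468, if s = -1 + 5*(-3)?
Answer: 29252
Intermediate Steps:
s = -16 (s = -1 - 15 = -16)
(s*19)*4 + 30468 = -16*19*4 + 30468 = -304*4 + 30468 = -1216 + 30468 = 29252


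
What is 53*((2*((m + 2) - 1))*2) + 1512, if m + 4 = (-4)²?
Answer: 4268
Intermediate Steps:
m = 12 (m = -4 + (-4)² = -4 + 16 = 12)
53*((2*((m + 2) - 1))*2) + 1512 = 53*((2*((12 + 2) - 1))*2) + 1512 = 53*((2*(14 - 1))*2) + 1512 = 53*((2*13)*2) + 1512 = 53*(26*2) + 1512 = 53*52 + 1512 = 2756 + 1512 = 4268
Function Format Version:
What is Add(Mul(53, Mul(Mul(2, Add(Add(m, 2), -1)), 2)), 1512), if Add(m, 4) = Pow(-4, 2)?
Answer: 4268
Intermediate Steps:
m = 12 (m = Add(-4, Pow(-4, 2)) = Add(-4, 16) = 12)
Add(Mul(53, Mul(Mul(2, Add(Add(m, 2), -1)), 2)), 1512) = Add(Mul(53, Mul(Mul(2, Add(Add(12, 2), -1)), 2)), 1512) = Add(Mul(53, Mul(Mul(2, Add(14, -1)), 2)), 1512) = Add(Mul(53, Mul(Mul(2, 13), 2)), 1512) = Add(Mul(53, Mul(26, 2)), 1512) = Add(Mul(53, 52), 1512) = Add(2756, 1512) = 4268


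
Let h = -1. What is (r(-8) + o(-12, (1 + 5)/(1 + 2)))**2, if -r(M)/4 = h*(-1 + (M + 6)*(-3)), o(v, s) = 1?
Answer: 441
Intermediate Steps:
r(M) = -76 - 12*M (r(M) = -(-4)*(-1 + (M + 6)*(-3)) = -(-4)*(-1 + (6 + M)*(-3)) = -(-4)*(-1 + (-18 - 3*M)) = -(-4)*(-19 - 3*M) = -4*(19 + 3*M) = -76 - 12*M)
(r(-8) + o(-12, (1 + 5)/(1 + 2)))**2 = ((-76 - 12*(-8)) + 1)**2 = ((-76 + 96) + 1)**2 = (20 + 1)**2 = 21**2 = 441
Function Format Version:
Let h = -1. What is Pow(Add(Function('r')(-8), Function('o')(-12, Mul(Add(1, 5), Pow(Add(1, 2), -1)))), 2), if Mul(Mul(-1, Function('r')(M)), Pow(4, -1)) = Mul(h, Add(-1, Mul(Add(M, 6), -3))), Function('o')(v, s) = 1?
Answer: 441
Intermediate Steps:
Function('r')(M) = Add(-76, Mul(-12, M)) (Function('r')(M) = Mul(-4, Mul(-1, Add(-1, Mul(Add(M, 6), -3)))) = Mul(-4, Mul(-1, Add(-1, Mul(Add(6, M), -3)))) = Mul(-4, Mul(-1, Add(-1, Add(-18, Mul(-3, M))))) = Mul(-4, Mul(-1, Add(-19, Mul(-3, M)))) = Mul(-4, Add(19, Mul(3, M))) = Add(-76, Mul(-12, M)))
Pow(Add(Function('r')(-8), Function('o')(-12, Mul(Add(1, 5), Pow(Add(1, 2), -1)))), 2) = Pow(Add(Add(-76, Mul(-12, -8)), 1), 2) = Pow(Add(Add(-76, 96), 1), 2) = Pow(Add(20, 1), 2) = Pow(21, 2) = 441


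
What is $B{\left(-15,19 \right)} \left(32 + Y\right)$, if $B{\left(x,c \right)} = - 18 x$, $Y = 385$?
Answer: $112590$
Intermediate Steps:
$B{\left(-15,19 \right)} \left(32 + Y\right) = \left(-18\right) \left(-15\right) \left(32 + 385\right) = 270 \cdot 417 = 112590$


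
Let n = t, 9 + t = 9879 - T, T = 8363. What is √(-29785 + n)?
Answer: 3*I*√3142 ≈ 168.16*I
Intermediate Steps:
t = 1507 (t = -9 + (9879 - 1*8363) = -9 + (9879 - 8363) = -9 + 1516 = 1507)
n = 1507
√(-29785 + n) = √(-29785 + 1507) = √(-28278) = 3*I*√3142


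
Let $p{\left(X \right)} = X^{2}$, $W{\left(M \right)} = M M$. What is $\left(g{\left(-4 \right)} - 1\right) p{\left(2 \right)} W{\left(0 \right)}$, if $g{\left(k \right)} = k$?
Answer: $0$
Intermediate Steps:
$W{\left(M \right)} = M^{2}$
$\left(g{\left(-4 \right)} - 1\right) p{\left(2 \right)} W{\left(0 \right)} = \left(-4 - 1\right) 2^{2} \cdot 0^{2} = \left(-4 - 1\right) 4 \cdot 0 = \left(-5\right) 4 \cdot 0 = \left(-20\right) 0 = 0$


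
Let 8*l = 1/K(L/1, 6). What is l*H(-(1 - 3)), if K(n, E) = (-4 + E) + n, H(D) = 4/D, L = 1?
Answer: 1/12 ≈ 0.083333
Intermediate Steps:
K(n, E) = -4 + E + n
l = 1/24 (l = 1/(8*(-4 + 6 + 1/1)) = 1/(8*(-4 + 6 + 1*1)) = 1/(8*(-4 + 6 + 1)) = (⅛)/3 = (⅛)*(⅓) = 1/24 ≈ 0.041667)
l*H(-(1 - 3)) = (4/((-(1 - 3))))/24 = (4/((-1*(-2))))/24 = (4/2)/24 = (4*(½))/24 = (1/24)*2 = 1/12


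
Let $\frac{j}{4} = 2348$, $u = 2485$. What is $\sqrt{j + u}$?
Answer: $\sqrt{11877} \approx 108.98$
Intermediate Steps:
$j = 9392$ ($j = 4 \cdot 2348 = 9392$)
$\sqrt{j + u} = \sqrt{9392 + 2485} = \sqrt{11877}$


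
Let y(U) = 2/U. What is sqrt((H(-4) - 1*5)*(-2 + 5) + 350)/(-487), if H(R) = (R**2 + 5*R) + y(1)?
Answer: -sqrt(329)/487 ≈ -0.037245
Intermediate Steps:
H(R) = 2 + R**2 + 5*R (H(R) = (R**2 + 5*R) + 2/1 = (R**2 + 5*R) + 2*1 = (R**2 + 5*R) + 2 = 2 + R**2 + 5*R)
sqrt((H(-4) - 1*5)*(-2 + 5) + 350)/(-487) = sqrt(((2 + (-4)**2 + 5*(-4)) - 1*5)*(-2 + 5) + 350)/(-487) = sqrt(((2 + 16 - 20) - 5)*3 + 350)*(-1/487) = sqrt((-2 - 5)*3 + 350)*(-1/487) = sqrt(-7*3 + 350)*(-1/487) = sqrt(-21 + 350)*(-1/487) = sqrt(329)*(-1/487) = -sqrt(329)/487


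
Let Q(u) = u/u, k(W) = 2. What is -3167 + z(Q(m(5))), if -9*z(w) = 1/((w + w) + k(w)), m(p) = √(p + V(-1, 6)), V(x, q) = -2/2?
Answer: -114013/36 ≈ -3167.0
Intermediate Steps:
V(x, q) = -1 (V(x, q) = -2*½ = -1)
m(p) = √(-1 + p) (m(p) = √(p - 1) = √(-1 + p))
Q(u) = 1
z(w) = -1/(9*(2 + 2*w)) (z(w) = -1/(9*((w + w) + 2)) = -1/(9*(2*w + 2)) = -1/(9*(2 + 2*w)))
-3167 + z(Q(m(5))) = -3167 - 1/(18 + 18*1) = -3167 - 1/(18 + 18) = -3167 - 1/36 = -114013/36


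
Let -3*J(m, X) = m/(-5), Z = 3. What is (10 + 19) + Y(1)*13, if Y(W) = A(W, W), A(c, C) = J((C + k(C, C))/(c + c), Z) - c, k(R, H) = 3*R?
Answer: 266/15 ≈ 17.733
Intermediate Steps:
J(m, X) = m/15 (J(m, X) = -m/(3*(-5)) = -m*(-1)/(3*5) = -(-1)*m/15 = m/15)
A(c, C) = -c + 2*C/(15*c) (A(c, C) = ((C + 3*C)/(c + c))/15 - c = ((4*C)/((2*c)))/15 - c = ((4*C)*(1/(2*c)))/15 - c = (2*C/c)/15 - c = 2*C/(15*c) - c = -c + 2*C/(15*c))
Y(W) = 2/15 - W (Y(W) = -W + 2*W/(15*W) = -W + 2/15 = 2/15 - W)
(10 + 19) + Y(1)*13 = (10 + 19) + (2/15 - 1*1)*13 = 29 + (2/15 - 1)*13 = 29 - 13/15*13 = 29 - 169/15 = 266/15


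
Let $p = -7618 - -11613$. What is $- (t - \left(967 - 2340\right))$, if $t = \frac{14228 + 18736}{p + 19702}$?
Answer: $- \frac{10856315}{7899} \approx -1374.4$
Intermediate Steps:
$p = 3995$ ($p = -7618 + 11613 = 3995$)
$t = \frac{10988}{7899}$ ($t = \frac{14228 + 18736}{3995 + 19702} = \frac{32964}{23697} = 32964 \cdot \frac{1}{23697} = \frac{10988}{7899} \approx 1.3911$)
$- (t - \left(967 - 2340\right)) = - (\frac{10988}{7899} - \left(967 - 2340\right)) = - (\frac{10988}{7899} - -1373) = - (\frac{10988}{7899} + \left(-940 + 2313\right)) = - (\frac{10988}{7899} + 1373) = \left(-1\right) \frac{10856315}{7899} = - \frac{10856315}{7899}$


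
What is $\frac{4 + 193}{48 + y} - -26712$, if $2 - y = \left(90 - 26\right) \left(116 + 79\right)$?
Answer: $\frac{332029963}{12430} \approx 26712.0$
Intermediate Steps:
$y = -12478$ ($y = 2 - \left(90 - 26\right) \left(116 + 79\right) = 2 - 64 \cdot 195 = 2 - 12480 = -12478$)
$\frac{4 + 193}{48 + y} - -26712 = \frac{4 + 193}{48 - 12478} - -26712 = \frac{197}{-12430} + 26712 = 197 \left(- \frac{1}{12430}\right) + 26712 = - \frac{197}{12430} + 26712 = \frac{332029963}{12430}$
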